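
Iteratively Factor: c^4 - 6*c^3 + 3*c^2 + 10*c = (c - 5)*(c^3 - c^2 - 2*c) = (c - 5)*(c + 1)*(c^2 - 2*c) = c*(c - 5)*(c + 1)*(c - 2)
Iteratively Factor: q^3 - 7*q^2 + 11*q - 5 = (q - 5)*(q^2 - 2*q + 1) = (q - 5)*(q - 1)*(q - 1)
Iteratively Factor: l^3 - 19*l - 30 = (l - 5)*(l^2 + 5*l + 6) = (l - 5)*(l + 2)*(l + 3)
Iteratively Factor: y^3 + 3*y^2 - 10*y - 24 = (y + 2)*(y^2 + y - 12) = (y - 3)*(y + 2)*(y + 4)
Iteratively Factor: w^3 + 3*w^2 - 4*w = (w)*(w^2 + 3*w - 4) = w*(w + 4)*(w - 1)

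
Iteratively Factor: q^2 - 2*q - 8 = (q - 4)*(q + 2)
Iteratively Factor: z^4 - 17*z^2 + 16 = (z - 1)*(z^3 + z^2 - 16*z - 16) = (z - 1)*(z + 1)*(z^2 - 16) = (z - 1)*(z + 1)*(z + 4)*(z - 4)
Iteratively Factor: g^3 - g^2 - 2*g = (g - 2)*(g^2 + g) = g*(g - 2)*(g + 1)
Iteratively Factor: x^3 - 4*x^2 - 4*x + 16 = (x - 2)*(x^2 - 2*x - 8) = (x - 2)*(x + 2)*(x - 4)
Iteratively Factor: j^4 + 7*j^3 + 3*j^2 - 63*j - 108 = (j - 3)*(j^3 + 10*j^2 + 33*j + 36) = (j - 3)*(j + 3)*(j^2 + 7*j + 12) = (j - 3)*(j + 3)^2*(j + 4)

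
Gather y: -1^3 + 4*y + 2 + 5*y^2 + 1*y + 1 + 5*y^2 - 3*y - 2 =10*y^2 + 2*y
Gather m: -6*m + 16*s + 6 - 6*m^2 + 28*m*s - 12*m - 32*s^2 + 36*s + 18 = -6*m^2 + m*(28*s - 18) - 32*s^2 + 52*s + 24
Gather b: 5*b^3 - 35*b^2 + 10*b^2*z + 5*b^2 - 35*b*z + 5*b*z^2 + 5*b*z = 5*b^3 + b^2*(10*z - 30) + b*(5*z^2 - 30*z)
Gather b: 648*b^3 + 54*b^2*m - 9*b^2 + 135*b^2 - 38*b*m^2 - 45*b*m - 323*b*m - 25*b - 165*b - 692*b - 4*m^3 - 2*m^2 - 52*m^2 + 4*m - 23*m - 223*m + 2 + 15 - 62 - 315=648*b^3 + b^2*(54*m + 126) + b*(-38*m^2 - 368*m - 882) - 4*m^3 - 54*m^2 - 242*m - 360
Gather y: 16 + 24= 40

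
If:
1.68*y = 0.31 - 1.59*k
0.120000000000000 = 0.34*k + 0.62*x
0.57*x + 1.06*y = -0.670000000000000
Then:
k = 0.74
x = -0.21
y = -0.52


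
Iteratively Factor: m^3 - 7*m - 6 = (m + 1)*(m^2 - m - 6) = (m - 3)*(m + 1)*(m + 2)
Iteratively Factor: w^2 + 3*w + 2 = (w + 1)*(w + 2)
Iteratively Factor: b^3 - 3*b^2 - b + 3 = (b - 3)*(b^2 - 1) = (b - 3)*(b - 1)*(b + 1)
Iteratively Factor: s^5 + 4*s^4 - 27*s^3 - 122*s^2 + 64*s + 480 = (s + 4)*(s^4 - 27*s^2 - 14*s + 120) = (s - 2)*(s + 4)*(s^3 + 2*s^2 - 23*s - 60) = (s - 2)*(s + 3)*(s + 4)*(s^2 - s - 20) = (s - 5)*(s - 2)*(s + 3)*(s + 4)*(s + 4)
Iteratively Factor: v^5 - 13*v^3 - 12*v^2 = (v - 4)*(v^4 + 4*v^3 + 3*v^2) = v*(v - 4)*(v^3 + 4*v^2 + 3*v) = v*(v - 4)*(v + 1)*(v^2 + 3*v) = v*(v - 4)*(v + 1)*(v + 3)*(v)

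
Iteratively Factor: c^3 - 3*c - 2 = (c + 1)*(c^2 - c - 2) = (c + 1)^2*(c - 2)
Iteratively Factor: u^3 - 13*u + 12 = (u + 4)*(u^2 - 4*u + 3) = (u - 1)*(u + 4)*(u - 3)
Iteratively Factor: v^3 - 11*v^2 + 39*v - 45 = (v - 3)*(v^2 - 8*v + 15) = (v - 3)^2*(v - 5)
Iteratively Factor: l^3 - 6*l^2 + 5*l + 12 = (l + 1)*(l^2 - 7*l + 12) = (l - 4)*(l + 1)*(l - 3)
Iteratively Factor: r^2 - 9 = (r - 3)*(r + 3)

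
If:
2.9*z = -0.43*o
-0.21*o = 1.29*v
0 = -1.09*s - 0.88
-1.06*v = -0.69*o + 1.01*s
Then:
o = -0.95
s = -0.81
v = 0.15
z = 0.14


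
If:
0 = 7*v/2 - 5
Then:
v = 10/7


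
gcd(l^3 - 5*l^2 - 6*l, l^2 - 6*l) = l^2 - 6*l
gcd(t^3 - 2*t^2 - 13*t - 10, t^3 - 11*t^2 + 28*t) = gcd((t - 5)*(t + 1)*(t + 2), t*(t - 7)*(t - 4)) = 1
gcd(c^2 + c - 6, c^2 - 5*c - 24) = c + 3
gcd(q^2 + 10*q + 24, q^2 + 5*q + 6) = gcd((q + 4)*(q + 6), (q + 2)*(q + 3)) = 1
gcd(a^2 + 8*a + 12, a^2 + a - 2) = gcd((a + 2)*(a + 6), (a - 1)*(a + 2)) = a + 2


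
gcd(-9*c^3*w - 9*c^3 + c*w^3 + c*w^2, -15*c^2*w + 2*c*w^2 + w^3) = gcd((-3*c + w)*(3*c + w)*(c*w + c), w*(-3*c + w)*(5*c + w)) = -3*c + w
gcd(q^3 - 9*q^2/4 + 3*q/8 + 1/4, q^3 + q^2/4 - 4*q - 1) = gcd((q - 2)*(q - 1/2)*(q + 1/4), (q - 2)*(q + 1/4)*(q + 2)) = q^2 - 7*q/4 - 1/2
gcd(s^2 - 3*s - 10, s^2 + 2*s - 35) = s - 5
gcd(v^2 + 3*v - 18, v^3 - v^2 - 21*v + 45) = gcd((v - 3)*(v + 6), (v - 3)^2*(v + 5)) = v - 3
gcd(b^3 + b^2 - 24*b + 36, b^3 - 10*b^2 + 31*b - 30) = b^2 - 5*b + 6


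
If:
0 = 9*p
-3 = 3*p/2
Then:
No Solution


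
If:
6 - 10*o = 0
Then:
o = 3/5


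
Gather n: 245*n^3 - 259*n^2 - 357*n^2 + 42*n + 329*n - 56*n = 245*n^3 - 616*n^2 + 315*n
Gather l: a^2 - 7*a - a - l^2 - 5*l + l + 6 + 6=a^2 - 8*a - l^2 - 4*l + 12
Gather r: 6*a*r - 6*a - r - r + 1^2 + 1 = -6*a + r*(6*a - 2) + 2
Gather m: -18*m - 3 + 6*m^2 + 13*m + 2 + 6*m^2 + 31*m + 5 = 12*m^2 + 26*m + 4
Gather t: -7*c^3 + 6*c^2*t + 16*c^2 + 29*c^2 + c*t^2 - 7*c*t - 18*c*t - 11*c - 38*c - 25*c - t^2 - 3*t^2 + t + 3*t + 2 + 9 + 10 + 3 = -7*c^3 + 45*c^2 - 74*c + t^2*(c - 4) + t*(6*c^2 - 25*c + 4) + 24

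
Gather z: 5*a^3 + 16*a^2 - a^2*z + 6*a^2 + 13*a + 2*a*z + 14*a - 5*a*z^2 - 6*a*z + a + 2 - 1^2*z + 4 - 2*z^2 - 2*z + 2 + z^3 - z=5*a^3 + 22*a^2 + 28*a + z^3 + z^2*(-5*a - 2) + z*(-a^2 - 4*a - 4) + 8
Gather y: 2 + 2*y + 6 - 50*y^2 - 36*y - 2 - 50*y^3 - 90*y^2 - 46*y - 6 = -50*y^3 - 140*y^2 - 80*y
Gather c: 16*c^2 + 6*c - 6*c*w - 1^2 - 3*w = 16*c^2 + c*(6 - 6*w) - 3*w - 1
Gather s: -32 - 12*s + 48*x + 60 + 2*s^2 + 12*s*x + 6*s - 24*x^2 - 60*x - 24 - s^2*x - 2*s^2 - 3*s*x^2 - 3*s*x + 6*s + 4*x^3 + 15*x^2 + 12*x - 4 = -s^2*x + s*(-3*x^2 + 9*x) + 4*x^3 - 9*x^2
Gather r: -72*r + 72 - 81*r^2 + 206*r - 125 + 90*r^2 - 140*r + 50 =9*r^2 - 6*r - 3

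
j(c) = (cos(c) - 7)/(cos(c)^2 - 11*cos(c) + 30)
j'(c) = (2*sin(c)*cos(c) - 11*sin(c))*(cos(c) - 7)/(cos(c)^2 - 11*cos(c) + 30)^2 - sin(c)/(cos(c)^2 - 11*cos(c) + 30)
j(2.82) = -0.19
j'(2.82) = 0.01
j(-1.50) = -0.24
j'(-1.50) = -0.05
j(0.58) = -0.29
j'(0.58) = 0.04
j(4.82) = -0.24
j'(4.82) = -0.05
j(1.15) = -0.26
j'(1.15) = 0.06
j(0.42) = -0.29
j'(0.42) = 0.03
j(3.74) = -0.20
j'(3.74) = -0.02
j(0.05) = -0.30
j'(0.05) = 0.00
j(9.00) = -0.19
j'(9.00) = 0.01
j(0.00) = -0.30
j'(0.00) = 0.00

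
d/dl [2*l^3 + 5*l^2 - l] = 6*l^2 + 10*l - 1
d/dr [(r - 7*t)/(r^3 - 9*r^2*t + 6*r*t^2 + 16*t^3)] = (r^3 - 9*r^2*t + 6*r*t^2 + 16*t^3 - 3*(r - 7*t)*(r^2 - 6*r*t + 2*t^2))/(r^3 - 9*r^2*t + 6*r*t^2 + 16*t^3)^2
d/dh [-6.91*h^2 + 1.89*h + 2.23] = 1.89 - 13.82*h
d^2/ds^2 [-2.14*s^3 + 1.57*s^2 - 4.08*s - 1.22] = 3.14 - 12.84*s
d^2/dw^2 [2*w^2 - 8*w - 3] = 4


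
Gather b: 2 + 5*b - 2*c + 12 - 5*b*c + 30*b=b*(35 - 5*c) - 2*c + 14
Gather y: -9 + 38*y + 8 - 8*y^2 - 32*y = -8*y^2 + 6*y - 1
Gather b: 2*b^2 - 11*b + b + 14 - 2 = 2*b^2 - 10*b + 12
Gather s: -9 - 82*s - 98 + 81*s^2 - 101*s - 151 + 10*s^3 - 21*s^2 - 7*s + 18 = 10*s^3 + 60*s^2 - 190*s - 240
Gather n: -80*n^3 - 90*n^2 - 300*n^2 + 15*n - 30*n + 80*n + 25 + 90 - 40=-80*n^3 - 390*n^2 + 65*n + 75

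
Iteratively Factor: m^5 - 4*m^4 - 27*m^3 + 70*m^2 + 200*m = (m - 5)*(m^4 + m^3 - 22*m^2 - 40*m) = (m - 5)^2*(m^3 + 6*m^2 + 8*m) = m*(m - 5)^2*(m^2 + 6*m + 8) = m*(m - 5)^2*(m + 2)*(m + 4)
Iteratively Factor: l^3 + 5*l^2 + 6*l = (l)*(l^2 + 5*l + 6) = l*(l + 2)*(l + 3)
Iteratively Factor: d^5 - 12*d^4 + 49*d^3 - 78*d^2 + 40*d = (d - 5)*(d^4 - 7*d^3 + 14*d^2 - 8*d) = (d - 5)*(d - 4)*(d^3 - 3*d^2 + 2*d) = (d - 5)*(d - 4)*(d - 2)*(d^2 - d) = d*(d - 5)*(d - 4)*(d - 2)*(d - 1)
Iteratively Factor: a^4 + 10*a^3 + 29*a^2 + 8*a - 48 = (a + 4)*(a^3 + 6*a^2 + 5*a - 12) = (a + 4)^2*(a^2 + 2*a - 3) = (a - 1)*(a + 4)^2*(a + 3)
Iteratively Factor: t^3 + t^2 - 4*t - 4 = (t + 2)*(t^2 - t - 2) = (t - 2)*(t + 2)*(t + 1)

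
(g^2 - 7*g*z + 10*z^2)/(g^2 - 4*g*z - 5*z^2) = (g - 2*z)/(g + z)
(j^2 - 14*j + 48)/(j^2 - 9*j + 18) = (j - 8)/(j - 3)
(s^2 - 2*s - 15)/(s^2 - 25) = (s + 3)/(s + 5)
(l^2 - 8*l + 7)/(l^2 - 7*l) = (l - 1)/l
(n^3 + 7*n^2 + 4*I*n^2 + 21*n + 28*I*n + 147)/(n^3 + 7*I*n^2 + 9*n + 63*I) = (n + 7)/(n + 3*I)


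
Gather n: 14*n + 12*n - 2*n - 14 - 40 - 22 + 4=24*n - 72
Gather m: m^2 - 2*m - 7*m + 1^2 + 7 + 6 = m^2 - 9*m + 14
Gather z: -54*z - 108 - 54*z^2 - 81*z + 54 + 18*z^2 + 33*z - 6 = -36*z^2 - 102*z - 60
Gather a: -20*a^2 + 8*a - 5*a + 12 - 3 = -20*a^2 + 3*a + 9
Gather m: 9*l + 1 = 9*l + 1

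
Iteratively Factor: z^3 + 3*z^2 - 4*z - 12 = (z + 2)*(z^2 + z - 6) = (z + 2)*(z + 3)*(z - 2)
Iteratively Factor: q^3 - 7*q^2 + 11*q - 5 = (q - 1)*(q^2 - 6*q + 5) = (q - 1)^2*(q - 5)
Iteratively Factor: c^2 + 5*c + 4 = (c + 4)*(c + 1)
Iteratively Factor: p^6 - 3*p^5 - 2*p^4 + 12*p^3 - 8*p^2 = (p)*(p^5 - 3*p^4 - 2*p^3 + 12*p^2 - 8*p) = p*(p - 1)*(p^4 - 2*p^3 - 4*p^2 + 8*p) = p*(p - 2)*(p - 1)*(p^3 - 4*p) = p*(p - 2)*(p - 1)*(p + 2)*(p^2 - 2*p) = p^2*(p - 2)*(p - 1)*(p + 2)*(p - 2)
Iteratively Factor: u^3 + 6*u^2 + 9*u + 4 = (u + 1)*(u^2 + 5*u + 4) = (u + 1)*(u + 4)*(u + 1)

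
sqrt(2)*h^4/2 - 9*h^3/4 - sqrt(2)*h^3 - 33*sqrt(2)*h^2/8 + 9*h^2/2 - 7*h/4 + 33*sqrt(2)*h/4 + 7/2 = (h/2 + sqrt(2)/2)*(h - 2)*(h - 7*sqrt(2)/2)*(sqrt(2)*h + 1/2)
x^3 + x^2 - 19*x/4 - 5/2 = (x - 2)*(x + 1/2)*(x + 5/2)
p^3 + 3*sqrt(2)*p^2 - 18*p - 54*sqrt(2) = (p - 3*sqrt(2))*(p + 3*sqrt(2))^2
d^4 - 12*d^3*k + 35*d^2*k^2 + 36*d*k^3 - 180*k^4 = (d - 6*k)*(d - 5*k)*(d - 3*k)*(d + 2*k)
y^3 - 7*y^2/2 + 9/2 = (y - 3)*(y - 3/2)*(y + 1)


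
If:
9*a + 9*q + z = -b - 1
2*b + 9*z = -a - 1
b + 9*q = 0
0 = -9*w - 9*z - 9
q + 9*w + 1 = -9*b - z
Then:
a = -40/481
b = 324/481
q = -36/481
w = -360/481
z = -121/481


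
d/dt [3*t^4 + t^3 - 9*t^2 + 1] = 3*t*(4*t^2 + t - 6)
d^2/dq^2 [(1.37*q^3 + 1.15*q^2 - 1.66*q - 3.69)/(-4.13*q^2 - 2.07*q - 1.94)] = (-5.6843418860808e-14*q^5 - 5.6843418860808e-14*q^4 + 86.5046399999999*q^3 + 399.91407*q^2 + 78.53877*q - 49.49621)/(70.444997*q^6 + 105.923349*q^5 + 152.361069*q^4 + 108.381267*q^3 + 71.569122*q^2 + 23.371956*q + 7.301384)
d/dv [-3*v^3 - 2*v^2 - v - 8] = -9*v^2 - 4*v - 1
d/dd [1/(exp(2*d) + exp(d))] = (-2*exp(d) - 1)*exp(-d)/(exp(d) + 1)^2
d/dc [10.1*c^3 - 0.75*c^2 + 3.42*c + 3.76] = 30.3*c^2 - 1.5*c + 3.42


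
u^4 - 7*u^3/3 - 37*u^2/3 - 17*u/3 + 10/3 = (u - 5)*(u - 1/3)*(u + 1)*(u + 2)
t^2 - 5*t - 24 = (t - 8)*(t + 3)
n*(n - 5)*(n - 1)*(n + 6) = n^4 - 31*n^2 + 30*n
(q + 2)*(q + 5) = q^2 + 7*q + 10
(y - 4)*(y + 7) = y^2 + 3*y - 28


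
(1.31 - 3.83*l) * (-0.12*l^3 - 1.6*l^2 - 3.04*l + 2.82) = 0.4596*l^4 + 5.9708*l^3 + 9.5472*l^2 - 14.783*l + 3.6942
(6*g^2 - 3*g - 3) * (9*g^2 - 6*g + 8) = 54*g^4 - 63*g^3 + 39*g^2 - 6*g - 24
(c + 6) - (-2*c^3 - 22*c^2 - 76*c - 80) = 2*c^3 + 22*c^2 + 77*c + 86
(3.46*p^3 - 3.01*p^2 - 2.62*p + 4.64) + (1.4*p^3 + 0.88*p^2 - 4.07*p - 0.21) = 4.86*p^3 - 2.13*p^2 - 6.69*p + 4.43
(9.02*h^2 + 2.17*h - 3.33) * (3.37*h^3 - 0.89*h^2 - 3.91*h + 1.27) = 30.3974*h^5 - 0.714899999999999*h^4 - 48.4216*h^3 + 5.9344*h^2 + 15.7762*h - 4.2291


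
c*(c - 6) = c^2 - 6*c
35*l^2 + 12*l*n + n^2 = (5*l + n)*(7*l + n)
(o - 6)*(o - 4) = o^2 - 10*o + 24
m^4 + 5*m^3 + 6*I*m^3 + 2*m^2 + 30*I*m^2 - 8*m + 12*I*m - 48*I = (m - 1)*(m + 2)*(m + 4)*(m + 6*I)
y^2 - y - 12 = (y - 4)*(y + 3)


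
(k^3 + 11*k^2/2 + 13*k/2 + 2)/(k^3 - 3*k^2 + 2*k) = (2*k^3 + 11*k^2 + 13*k + 4)/(2*k*(k^2 - 3*k + 2))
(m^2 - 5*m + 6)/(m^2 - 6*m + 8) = (m - 3)/(m - 4)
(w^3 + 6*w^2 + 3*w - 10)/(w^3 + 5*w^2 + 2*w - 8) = (w + 5)/(w + 4)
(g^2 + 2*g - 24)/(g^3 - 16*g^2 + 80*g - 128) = (g + 6)/(g^2 - 12*g + 32)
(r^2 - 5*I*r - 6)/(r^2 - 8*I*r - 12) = (r - 3*I)/(r - 6*I)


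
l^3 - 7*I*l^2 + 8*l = l*(l - 8*I)*(l + I)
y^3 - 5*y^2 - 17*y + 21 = (y - 7)*(y - 1)*(y + 3)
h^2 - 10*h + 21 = (h - 7)*(h - 3)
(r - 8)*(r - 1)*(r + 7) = r^3 - 2*r^2 - 55*r + 56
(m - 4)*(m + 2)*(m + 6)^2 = m^4 + 10*m^3 + 4*m^2 - 168*m - 288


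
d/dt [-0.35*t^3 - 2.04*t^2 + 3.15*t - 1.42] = -1.05*t^2 - 4.08*t + 3.15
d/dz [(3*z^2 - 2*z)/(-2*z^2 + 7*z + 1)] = (17*z^2 + 6*z - 2)/(4*z^4 - 28*z^3 + 45*z^2 + 14*z + 1)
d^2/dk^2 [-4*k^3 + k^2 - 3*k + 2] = 2 - 24*k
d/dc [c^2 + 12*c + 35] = 2*c + 12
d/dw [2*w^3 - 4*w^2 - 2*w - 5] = 6*w^2 - 8*w - 2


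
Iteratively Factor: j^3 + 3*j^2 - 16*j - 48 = (j + 3)*(j^2 - 16) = (j - 4)*(j + 3)*(j + 4)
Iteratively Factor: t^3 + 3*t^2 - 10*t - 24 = (t - 3)*(t^2 + 6*t + 8) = (t - 3)*(t + 4)*(t + 2)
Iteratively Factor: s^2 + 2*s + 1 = (s + 1)*(s + 1)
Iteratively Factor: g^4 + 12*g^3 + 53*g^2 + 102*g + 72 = (g + 3)*(g^3 + 9*g^2 + 26*g + 24) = (g + 3)^2*(g^2 + 6*g + 8) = (g + 2)*(g + 3)^2*(g + 4)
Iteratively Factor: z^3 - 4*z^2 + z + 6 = (z - 3)*(z^2 - z - 2) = (z - 3)*(z - 2)*(z + 1)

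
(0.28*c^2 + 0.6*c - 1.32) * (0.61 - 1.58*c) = -0.4424*c^3 - 0.7772*c^2 + 2.4516*c - 0.8052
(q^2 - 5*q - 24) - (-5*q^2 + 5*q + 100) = 6*q^2 - 10*q - 124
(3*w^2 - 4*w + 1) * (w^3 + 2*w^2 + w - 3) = 3*w^5 + 2*w^4 - 4*w^3 - 11*w^2 + 13*w - 3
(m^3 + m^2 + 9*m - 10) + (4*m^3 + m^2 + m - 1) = 5*m^3 + 2*m^2 + 10*m - 11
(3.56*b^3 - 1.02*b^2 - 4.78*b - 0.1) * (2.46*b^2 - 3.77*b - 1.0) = 8.7576*b^5 - 15.9304*b^4 - 11.4734*b^3 + 18.7946*b^2 + 5.157*b + 0.1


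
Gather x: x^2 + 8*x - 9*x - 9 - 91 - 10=x^2 - x - 110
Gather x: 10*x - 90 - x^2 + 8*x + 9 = -x^2 + 18*x - 81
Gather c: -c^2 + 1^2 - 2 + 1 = -c^2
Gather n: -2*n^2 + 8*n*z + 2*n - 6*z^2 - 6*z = -2*n^2 + n*(8*z + 2) - 6*z^2 - 6*z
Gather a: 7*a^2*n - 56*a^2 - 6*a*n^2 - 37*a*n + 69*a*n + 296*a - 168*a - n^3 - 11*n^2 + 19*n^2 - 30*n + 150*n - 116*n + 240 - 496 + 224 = a^2*(7*n - 56) + a*(-6*n^2 + 32*n + 128) - n^3 + 8*n^2 + 4*n - 32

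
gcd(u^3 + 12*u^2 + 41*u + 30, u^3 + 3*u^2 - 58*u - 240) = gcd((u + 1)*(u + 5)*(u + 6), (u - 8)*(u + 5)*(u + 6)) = u^2 + 11*u + 30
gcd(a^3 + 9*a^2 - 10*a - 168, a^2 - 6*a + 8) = a - 4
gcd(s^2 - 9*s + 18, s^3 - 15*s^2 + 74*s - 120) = s - 6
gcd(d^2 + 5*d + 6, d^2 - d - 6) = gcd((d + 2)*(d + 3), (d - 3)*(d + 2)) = d + 2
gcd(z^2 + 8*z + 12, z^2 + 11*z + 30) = z + 6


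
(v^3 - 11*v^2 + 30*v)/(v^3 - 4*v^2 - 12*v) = (v - 5)/(v + 2)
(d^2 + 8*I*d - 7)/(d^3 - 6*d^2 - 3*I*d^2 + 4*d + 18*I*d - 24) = (d + 7*I)/(d^2 + d*(-6 - 4*I) + 24*I)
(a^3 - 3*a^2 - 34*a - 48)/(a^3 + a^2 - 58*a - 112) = (a + 3)/(a + 7)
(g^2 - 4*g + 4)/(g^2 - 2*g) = (g - 2)/g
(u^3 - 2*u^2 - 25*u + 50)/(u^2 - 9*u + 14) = (u^2 - 25)/(u - 7)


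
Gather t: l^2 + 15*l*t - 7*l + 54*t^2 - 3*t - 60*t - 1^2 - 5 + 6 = l^2 - 7*l + 54*t^2 + t*(15*l - 63)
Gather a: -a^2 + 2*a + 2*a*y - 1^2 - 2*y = -a^2 + a*(2*y + 2) - 2*y - 1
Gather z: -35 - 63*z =-63*z - 35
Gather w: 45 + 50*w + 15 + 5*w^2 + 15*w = 5*w^2 + 65*w + 60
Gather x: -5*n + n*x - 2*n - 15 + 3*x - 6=-7*n + x*(n + 3) - 21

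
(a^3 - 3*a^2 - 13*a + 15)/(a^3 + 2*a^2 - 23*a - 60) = (a - 1)/(a + 4)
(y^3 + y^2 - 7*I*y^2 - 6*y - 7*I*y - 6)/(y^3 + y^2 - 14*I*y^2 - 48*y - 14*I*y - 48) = (y - I)/(y - 8*I)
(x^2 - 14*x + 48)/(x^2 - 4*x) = (x^2 - 14*x + 48)/(x*(x - 4))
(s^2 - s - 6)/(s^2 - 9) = (s + 2)/(s + 3)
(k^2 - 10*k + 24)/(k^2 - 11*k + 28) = (k - 6)/(k - 7)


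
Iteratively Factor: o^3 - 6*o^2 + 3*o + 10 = (o - 2)*(o^2 - 4*o - 5) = (o - 5)*(o - 2)*(o + 1)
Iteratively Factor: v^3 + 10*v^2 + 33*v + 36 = (v + 3)*(v^2 + 7*v + 12) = (v + 3)*(v + 4)*(v + 3)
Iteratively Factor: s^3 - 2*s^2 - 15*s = (s + 3)*(s^2 - 5*s) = (s - 5)*(s + 3)*(s)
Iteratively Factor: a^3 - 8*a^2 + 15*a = (a - 3)*(a^2 - 5*a) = a*(a - 3)*(a - 5)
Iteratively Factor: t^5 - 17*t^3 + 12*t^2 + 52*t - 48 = (t + 2)*(t^4 - 2*t^3 - 13*t^2 + 38*t - 24) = (t - 1)*(t + 2)*(t^3 - t^2 - 14*t + 24) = (t - 2)*(t - 1)*(t + 2)*(t^2 + t - 12) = (t - 3)*(t - 2)*(t - 1)*(t + 2)*(t + 4)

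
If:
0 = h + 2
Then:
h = -2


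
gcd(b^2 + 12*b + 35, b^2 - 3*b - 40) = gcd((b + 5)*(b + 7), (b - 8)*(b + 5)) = b + 5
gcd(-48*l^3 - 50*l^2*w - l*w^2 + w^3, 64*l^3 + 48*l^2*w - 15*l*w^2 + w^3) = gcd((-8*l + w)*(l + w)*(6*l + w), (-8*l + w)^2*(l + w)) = -8*l^2 - 7*l*w + w^2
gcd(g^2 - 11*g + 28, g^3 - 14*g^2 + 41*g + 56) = g - 7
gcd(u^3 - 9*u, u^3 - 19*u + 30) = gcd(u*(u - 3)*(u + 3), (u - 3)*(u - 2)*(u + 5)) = u - 3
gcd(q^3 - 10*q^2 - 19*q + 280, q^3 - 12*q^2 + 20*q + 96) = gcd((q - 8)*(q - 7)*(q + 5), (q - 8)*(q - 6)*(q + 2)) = q - 8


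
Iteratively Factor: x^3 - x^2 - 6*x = (x - 3)*(x^2 + 2*x) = (x - 3)*(x + 2)*(x)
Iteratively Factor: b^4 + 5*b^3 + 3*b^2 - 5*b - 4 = (b + 1)*(b^3 + 4*b^2 - b - 4) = (b + 1)^2*(b^2 + 3*b - 4) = (b + 1)^2*(b + 4)*(b - 1)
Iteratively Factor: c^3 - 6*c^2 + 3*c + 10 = (c - 5)*(c^2 - c - 2) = (c - 5)*(c - 2)*(c + 1)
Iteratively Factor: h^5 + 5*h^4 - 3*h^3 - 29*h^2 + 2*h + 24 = (h + 3)*(h^4 + 2*h^3 - 9*h^2 - 2*h + 8) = (h - 1)*(h + 3)*(h^3 + 3*h^2 - 6*h - 8) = (h - 1)*(h + 3)*(h + 4)*(h^2 - h - 2) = (h - 2)*(h - 1)*(h + 3)*(h + 4)*(h + 1)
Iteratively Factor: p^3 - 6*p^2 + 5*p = (p)*(p^2 - 6*p + 5) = p*(p - 1)*(p - 5)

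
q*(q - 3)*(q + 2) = q^3 - q^2 - 6*q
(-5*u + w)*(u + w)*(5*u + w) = -25*u^3 - 25*u^2*w + u*w^2 + w^3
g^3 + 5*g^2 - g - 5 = (g - 1)*(g + 1)*(g + 5)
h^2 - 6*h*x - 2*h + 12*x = (h - 2)*(h - 6*x)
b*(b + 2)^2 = b^3 + 4*b^2 + 4*b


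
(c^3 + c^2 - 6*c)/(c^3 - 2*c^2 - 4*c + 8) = c*(c + 3)/(c^2 - 4)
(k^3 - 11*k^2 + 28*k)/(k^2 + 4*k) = (k^2 - 11*k + 28)/(k + 4)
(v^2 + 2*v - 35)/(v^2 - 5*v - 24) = (-v^2 - 2*v + 35)/(-v^2 + 5*v + 24)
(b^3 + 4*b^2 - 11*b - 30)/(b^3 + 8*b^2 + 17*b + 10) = (b - 3)/(b + 1)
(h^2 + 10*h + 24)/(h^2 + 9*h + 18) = (h + 4)/(h + 3)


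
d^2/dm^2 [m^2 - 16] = 2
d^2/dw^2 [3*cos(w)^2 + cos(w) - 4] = -cos(w) - 6*cos(2*w)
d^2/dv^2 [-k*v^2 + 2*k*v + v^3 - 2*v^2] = -2*k + 6*v - 4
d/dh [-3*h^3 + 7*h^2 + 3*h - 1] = -9*h^2 + 14*h + 3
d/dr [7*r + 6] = 7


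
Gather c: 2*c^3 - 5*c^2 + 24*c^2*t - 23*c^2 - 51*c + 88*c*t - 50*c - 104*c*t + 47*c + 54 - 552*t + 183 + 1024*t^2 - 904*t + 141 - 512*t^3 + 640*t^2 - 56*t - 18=2*c^3 + c^2*(24*t - 28) + c*(-16*t - 54) - 512*t^3 + 1664*t^2 - 1512*t + 360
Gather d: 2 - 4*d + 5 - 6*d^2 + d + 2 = -6*d^2 - 3*d + 9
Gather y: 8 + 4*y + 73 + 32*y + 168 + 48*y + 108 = 84*y + 357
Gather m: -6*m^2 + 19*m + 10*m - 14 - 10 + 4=-6*m^2 + 29*m - 20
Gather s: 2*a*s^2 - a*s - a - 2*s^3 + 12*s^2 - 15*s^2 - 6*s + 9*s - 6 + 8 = -a - 2*s^3 + s^2*(2*a - 3) + s*(3 - a) + 2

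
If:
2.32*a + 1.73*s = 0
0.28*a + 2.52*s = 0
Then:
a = 0.00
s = 0.00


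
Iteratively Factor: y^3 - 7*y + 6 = (y - 1)*(y^2 + y - 6) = (y - 1)*(y + 3)*(y - 2)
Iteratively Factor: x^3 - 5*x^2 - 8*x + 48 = (x - 4)*(x^2 - x - 12) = (x - 4)^2*(x + 3)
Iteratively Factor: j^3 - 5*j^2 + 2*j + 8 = (j - 4)*(j^2 - j - 2) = (j - 4)*(j - 2)*(j + 1)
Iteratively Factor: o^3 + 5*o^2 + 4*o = (o + 1)*(o^2 + 4*o) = o*(o + 1)*(o + 4)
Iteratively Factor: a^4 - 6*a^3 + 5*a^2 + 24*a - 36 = (a - 3)*(a^3 - 3*a^2 - 4*a + 12) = (a - 3)^2*(a^2 - 4) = (a - 3)^2*(a - 2)*(a + 2)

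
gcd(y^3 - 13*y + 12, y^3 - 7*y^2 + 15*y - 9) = y^2 - 4*y + 3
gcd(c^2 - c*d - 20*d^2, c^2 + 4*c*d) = c + 4*d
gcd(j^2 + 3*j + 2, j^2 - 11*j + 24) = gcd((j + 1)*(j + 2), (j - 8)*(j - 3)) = 1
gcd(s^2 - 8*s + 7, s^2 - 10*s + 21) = s - 7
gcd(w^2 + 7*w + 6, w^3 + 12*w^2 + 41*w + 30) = w^2 + 7*w + 6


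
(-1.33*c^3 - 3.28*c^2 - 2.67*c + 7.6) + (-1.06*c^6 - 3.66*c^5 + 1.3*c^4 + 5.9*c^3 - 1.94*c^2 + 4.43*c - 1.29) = -1.06*c^6 - 3.66*c^5 + 1.3*c^4 + 4.57*c^3 - 5.22*c^2 + 1.76*c + 6.31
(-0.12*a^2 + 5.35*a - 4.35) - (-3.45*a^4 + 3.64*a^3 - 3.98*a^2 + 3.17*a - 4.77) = 3.45*a^4 - 3.64*a^3 + 3.86*a^2 + 2.18*a + 0.42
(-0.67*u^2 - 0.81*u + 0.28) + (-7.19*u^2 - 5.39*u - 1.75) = -7.86*u^2 - 6.2*u - 1.47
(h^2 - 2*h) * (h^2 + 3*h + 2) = h^4 + h^3 - 4*h^2 - 4*h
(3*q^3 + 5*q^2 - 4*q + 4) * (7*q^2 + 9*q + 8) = 21*q^5 + 62*q^4 + 41*q^3 + 32*q^2 + 4*q + 32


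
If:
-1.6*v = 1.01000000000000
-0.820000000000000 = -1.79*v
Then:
No Solution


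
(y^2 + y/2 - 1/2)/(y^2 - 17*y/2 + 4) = (y + 1)/(y - 8)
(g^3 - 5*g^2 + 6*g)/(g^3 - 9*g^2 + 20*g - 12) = g*(g - 3)/(g^2 - 7*g + 6)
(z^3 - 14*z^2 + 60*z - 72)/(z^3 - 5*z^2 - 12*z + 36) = (z - 6)/(z + 3)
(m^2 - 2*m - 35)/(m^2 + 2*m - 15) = (m - 7)/(m - 3)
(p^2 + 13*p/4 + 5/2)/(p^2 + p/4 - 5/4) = (p + 2)/(p - 1)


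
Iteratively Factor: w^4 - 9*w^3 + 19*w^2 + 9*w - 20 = (w - 5)*(w^3 - 4*w^2 - w + 4) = (w - 5)*(w + 1)*(w^2 - 5*w + 4) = (w - 5)*(w - 1)*(w + 1)*(w - 4)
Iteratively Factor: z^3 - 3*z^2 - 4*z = (z - 4)*(z^2 + z) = (z - 4)*(z + 1)*(z)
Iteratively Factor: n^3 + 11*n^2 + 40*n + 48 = (n + 4)*(n^2 + 7*n + 12) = (n + 4)^2*(n + 3)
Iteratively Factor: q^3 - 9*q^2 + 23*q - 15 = (q - 5)*(q^2 - 4*q + 3) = (q - 5)*(q - 1)*(q - 3)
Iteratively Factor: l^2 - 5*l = (l - 5)*(l)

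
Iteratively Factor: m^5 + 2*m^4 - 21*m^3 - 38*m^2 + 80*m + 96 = (m + 3)*(m^4 - m^3 - 18*m^2 + 16*m + 32) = (m - 4)*(m + 3)*(m^3 + 3*m^2 - 6*m - 8) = (m - 4)*(m + 1)*(m + 3)*(m^2 + 2*m - 8) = (m - 4)*(m + 1)*(m + 3)*(m + 4)*(m - 2)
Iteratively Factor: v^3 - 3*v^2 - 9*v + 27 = (v - 3)*(v^2 - 9) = (v - 3)*(v + 3)*(v - 3)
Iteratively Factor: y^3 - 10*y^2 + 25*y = (y - 5)*(y^2 - 5*y) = y*(y - 5)*(y - 5)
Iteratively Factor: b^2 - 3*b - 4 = (b + 1)*(b - 4)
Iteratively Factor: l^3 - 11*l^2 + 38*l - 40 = (l - 5)*(l^2 - 6*l + 8) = (l - 5)*(l - 4)*(l - 2)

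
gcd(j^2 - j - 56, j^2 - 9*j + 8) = j - 8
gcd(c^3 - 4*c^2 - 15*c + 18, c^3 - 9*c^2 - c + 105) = c + 3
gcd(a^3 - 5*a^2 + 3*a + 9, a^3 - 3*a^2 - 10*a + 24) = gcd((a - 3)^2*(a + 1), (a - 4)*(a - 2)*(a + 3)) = 1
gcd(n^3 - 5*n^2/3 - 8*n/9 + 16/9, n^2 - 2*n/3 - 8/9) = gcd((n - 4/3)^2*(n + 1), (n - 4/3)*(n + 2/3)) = n - 4/3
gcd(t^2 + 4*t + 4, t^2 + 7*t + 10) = t + 2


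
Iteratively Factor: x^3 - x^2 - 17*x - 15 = (x + 3)*(x^2 - 4*x - 5) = (x - 5)*(x + 3)*(x + 1)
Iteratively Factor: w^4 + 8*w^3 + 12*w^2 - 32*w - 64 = (w - 2)*(w^3 + 10*w^2 + 32*w + 32) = (w - 2)*(w + 4)*(w^2 + 6*w + 8) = (w - 2)*(w + 4)^2*(w + 2)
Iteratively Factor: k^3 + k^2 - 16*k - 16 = (k + 4)*(k^2 - 3*k - 4) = (k - 4)*(k + 4)*(k + 1)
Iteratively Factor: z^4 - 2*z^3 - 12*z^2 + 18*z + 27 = (z + 1)*(z^3 - 3*z^2 - 9*z + 27) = (z - 3)*(z + 1)*(z^2 - 9) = (z - 3)*(z + 1)*(z + 3)*(z - 3)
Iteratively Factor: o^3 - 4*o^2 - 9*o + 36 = (o - 4)*(o^2 - 9) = (o - 4)*(o - 3)*(o + 3)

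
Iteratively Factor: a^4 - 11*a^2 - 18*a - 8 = (a + 1)*(a^3 - a^2 - 10*a - 8) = (a - 4)*(a + 1)*(a^2 + 3*a + 2) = (a - 4)*(a + 1)^2*(a + 2)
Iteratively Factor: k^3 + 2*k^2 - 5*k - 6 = (k + 1)*(k^2 + k - 6) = (k - 2)*(k + 1)*(k + 3)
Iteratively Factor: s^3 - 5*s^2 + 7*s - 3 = (s - 1)*(s^2 - 4*s + 3) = (s - 3)*(s - 1)*(s - 1)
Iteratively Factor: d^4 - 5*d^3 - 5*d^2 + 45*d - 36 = (d - 3)*(d^3 - 2*d^2 - 11*d + 12) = (d - 3)*(d - 1)*(d^2 - d - 12) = (d - 3)*(d - 1)*(d + 3)*(d - 4)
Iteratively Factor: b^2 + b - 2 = (b - 1)*(b + 2)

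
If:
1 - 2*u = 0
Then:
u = 1/2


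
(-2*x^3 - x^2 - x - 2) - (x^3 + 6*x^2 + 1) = -3*x^3 - 7*x^2 - x - 3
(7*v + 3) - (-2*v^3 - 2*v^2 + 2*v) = 2*v^3 + 2*v^2 + 5*v + 3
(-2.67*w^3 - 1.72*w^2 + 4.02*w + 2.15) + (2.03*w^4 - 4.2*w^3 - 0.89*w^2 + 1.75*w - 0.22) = 2.03*w^4 - 6.87*w^3 - 2.61*w^2 + 5.77*w + 1.93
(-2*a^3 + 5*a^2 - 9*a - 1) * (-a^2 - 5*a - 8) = 2*a^5 + 5*a^4 + 6*a^2 + 77*a + 8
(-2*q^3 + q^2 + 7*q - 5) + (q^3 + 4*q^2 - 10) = -q^3 + 5*q^2 + 7*q - 15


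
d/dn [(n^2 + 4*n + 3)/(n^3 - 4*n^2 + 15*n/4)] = 4*(-4*n^4 - 32*n^3 + 43*n^2 + 96*n - 45)/(n^2*(16*n^4 - 128*n^3 + 376*n^2 - 480*n + 225))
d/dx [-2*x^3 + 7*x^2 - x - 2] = -6*x^2 + 14*x - 1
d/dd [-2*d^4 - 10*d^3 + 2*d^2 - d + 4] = -8*d^3 - 30*d^2 + 4*d - 1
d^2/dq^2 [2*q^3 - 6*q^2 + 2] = 12*q - 12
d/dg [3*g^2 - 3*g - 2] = 6*g - 3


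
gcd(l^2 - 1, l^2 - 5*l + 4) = l - 1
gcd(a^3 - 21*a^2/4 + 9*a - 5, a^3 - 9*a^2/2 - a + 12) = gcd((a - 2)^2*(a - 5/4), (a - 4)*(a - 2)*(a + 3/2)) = a - 2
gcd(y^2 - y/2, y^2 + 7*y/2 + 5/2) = 1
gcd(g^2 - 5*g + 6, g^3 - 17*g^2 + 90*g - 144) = g - 3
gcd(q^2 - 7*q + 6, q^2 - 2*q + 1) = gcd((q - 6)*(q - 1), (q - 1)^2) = q - 1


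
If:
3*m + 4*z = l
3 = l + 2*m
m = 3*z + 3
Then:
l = 15/19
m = 21/19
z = -12/19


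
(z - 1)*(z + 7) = z^2 + 6*z - 7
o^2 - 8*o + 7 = (o - 7)*(o - 1)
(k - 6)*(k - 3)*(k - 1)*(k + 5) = k^4 - 5*k^3 - 23*k^2 + 117*k - 90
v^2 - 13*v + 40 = (v - 8)*(v - 5)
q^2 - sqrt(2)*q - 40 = (q - 5*sqrt(2))*(q + 4*sqrt(2))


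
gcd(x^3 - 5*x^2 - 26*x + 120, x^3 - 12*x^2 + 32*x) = x - 4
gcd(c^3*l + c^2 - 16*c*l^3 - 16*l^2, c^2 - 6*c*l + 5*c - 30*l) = 1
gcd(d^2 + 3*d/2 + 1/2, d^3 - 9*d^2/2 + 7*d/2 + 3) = d + 1/2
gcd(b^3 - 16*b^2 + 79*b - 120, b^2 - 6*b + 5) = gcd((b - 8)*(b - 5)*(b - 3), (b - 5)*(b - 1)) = b - 5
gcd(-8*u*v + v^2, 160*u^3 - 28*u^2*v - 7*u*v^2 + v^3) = 8*u - v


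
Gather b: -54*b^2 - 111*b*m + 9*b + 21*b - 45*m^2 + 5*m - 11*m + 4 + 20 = -54*b^2 + b*(30 - 111*m) - 45*m^2 - 6*m + 24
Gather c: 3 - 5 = -2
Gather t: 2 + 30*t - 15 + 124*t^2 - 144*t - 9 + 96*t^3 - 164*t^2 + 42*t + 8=96*t^3 - 40*t^2 - 72*t - 14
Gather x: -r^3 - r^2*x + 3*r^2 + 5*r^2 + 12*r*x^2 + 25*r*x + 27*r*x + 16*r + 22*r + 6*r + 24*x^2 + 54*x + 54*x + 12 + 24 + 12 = -r^3 + 8*r^2 + 44*r + x^2*(12*r + 24) + x*(-r^2 + 52*r + 108) + 48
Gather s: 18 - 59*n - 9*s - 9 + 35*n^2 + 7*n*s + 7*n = 35*n^2 - 52*n + s*(7*n - 9) + 9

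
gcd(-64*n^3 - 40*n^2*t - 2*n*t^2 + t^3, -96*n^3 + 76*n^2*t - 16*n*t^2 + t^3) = -8*n + t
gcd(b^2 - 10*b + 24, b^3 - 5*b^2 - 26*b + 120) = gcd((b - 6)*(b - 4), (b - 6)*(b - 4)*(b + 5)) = b^2 - 10*b + 24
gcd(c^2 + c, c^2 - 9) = 1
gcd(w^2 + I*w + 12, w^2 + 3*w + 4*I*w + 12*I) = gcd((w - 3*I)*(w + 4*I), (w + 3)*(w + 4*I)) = w + 4*I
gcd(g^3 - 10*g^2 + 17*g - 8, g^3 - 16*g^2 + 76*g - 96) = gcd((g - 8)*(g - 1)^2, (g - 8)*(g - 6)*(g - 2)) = g - 8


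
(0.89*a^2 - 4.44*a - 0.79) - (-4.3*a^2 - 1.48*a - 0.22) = 5.19*a^2 - 2.96*a - 0.57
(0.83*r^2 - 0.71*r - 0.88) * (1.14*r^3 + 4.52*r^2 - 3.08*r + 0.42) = 0.9462*r^5 + 2.9422*r^4 - 6.7688*r^3 - 1.4422*r^2 + 2.4122*r - 0.3696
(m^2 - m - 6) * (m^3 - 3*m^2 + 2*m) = m^5 - 4*m^4 - m^3 + 16*m^2 - 12*m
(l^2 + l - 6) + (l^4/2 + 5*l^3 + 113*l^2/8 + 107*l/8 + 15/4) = l^4/2 + 5*l^3 + 121*l^2/8 + 115*l/8 - 9/4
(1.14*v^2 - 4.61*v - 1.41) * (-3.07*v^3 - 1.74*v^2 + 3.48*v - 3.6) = -3.4998*v^5 + 12.1691*v^4 + 16.3173*v^3 - 17.6934*v^2 + 11.6892*v + 5.076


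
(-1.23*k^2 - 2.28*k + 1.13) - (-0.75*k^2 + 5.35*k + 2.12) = -0.48*k^2 - 7.63*k - 0.99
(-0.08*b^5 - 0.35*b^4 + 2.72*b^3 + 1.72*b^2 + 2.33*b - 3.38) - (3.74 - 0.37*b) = -0.08*b^5 - 0.35*b^4 + 2.72*b^3 + 1.72*b^2 + 2.7*b - 7.12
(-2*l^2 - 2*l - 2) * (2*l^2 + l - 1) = -4*l^4 - 6*l^3 - 4*l^2 + 2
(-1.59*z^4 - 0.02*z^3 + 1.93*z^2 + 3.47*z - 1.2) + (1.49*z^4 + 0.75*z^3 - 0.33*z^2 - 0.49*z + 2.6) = -0.1*z^4 + 0.73*z^3 + 1.6*z^2 + 2.98*z + 1.4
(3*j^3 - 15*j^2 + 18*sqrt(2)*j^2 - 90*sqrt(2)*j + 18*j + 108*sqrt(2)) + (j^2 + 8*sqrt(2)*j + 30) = 3*j^3 - 14*j^2 + 18*sqrt(2)*j^2 - 82*sqrt(2)*j + 18*j + 30 + 108*sqrt(2)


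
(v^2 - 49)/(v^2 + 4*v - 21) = (v - 7)/(v - 3)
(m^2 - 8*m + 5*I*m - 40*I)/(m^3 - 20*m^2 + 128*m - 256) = (m + 5*I)/(m^2 - 12*m + 32)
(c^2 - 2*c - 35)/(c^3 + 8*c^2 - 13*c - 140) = (c - 7)/(c^2 + 3*c - 28)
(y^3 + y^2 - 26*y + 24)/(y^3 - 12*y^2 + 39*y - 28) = (y + 6)/(y - 7)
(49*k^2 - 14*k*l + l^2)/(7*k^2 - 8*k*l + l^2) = (7*k - l)/(k - l)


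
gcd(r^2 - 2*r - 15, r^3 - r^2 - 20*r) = r - 5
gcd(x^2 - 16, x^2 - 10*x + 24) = x - 4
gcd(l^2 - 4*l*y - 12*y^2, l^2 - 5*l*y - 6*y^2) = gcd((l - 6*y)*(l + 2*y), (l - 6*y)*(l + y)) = -l + 6*y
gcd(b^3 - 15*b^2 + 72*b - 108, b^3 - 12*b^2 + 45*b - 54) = b^2 - 9*b + 18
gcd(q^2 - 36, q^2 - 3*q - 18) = q - 6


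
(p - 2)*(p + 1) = p^2 - p - 2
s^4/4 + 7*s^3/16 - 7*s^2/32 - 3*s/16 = s*(s/4 + 1/2)*(s - 3/4)*(s + 1/2)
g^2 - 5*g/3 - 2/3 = (g - 2)*(g + 1/3)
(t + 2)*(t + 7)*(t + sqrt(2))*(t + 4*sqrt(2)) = t^4 + 5*sqrt(2)*t^3 + 9*t^3 + 22*t^2 + 45*sqrt(2)*t^2 + 72*t + 70*sqrt(2)*t + 112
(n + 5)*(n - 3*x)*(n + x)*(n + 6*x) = n^4 + 4*n^3*x + 5*n^3 - 15*n^2*x^2 + 20*n^2*x - 18*n*x^3 - 75*n*x^2 - 90*x^3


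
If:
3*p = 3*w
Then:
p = w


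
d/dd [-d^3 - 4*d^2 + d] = -3*d^2 - 8*d + 1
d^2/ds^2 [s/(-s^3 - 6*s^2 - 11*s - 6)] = 2*(-s*(3*s^2 + 12*s + 11)^2 + (3*s^2 + 3*s*(s + 2) + 12*s + 11)*(s^3 + 6*s^2 + 11*s + 6))/(s^3 + 6*s^2 + 11*s + 6)^3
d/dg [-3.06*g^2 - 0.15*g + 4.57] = -6.12*g - 0.15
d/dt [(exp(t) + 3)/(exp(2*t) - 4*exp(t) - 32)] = (-2*(exp(t) - 2)*(exp(t) + 3) + exp(2*t) - 4*exp(t) - 32)*exp(t)/(-exp(2*t) + 4*exp(t) + 32)^2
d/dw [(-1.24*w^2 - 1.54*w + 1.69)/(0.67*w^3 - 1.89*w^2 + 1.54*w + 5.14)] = (0.8308*w^4 + 2.0636*w^3 - 8.2171*w^2 - 6.359*w - 10.5182)/(0.4489*w^6 - 2.5326*w^5 + 5.6357*w^4 + 1.0664*w^3 - 17.0576*w^2 + 15.8312*w + 26.4196)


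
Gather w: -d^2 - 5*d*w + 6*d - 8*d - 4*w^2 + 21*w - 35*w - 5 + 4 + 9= -d^2 - 2*d - 4*w^2 + w*(-5*d - 14) + 8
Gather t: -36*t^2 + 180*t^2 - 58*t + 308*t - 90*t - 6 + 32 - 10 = 144*t^2 + 160*t + 16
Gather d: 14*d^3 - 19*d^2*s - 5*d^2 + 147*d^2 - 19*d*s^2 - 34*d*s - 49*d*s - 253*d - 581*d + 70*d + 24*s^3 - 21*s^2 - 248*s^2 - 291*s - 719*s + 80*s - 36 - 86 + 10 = 14*d^3 + d^2*(142 - 19*s) + d*(-19*s^2 - 83*s - 764) + 24*s^3 - 269*s^2 - 930*s - 112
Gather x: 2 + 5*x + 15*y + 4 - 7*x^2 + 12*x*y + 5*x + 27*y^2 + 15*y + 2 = -7*x^2 + x*(12*y + 10) + 27*y^2 + 30*y + 8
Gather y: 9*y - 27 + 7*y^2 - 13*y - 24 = 7*y^2 - 4*y - 51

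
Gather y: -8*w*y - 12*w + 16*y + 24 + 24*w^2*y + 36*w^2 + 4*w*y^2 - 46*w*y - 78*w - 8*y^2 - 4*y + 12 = 36*w^2 - 90*w + y^2*(4*w - 8) + y*(24*w^2 - 54*w + 12) + 36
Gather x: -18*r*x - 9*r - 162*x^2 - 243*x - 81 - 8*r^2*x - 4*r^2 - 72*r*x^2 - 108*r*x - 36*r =-4*r^2 - 45*r + x^2*(-72*r - 162) + x*(-8*r^2 - 126*r - 243) - 81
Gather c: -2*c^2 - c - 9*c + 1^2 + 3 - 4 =-2*c^2 - 10*c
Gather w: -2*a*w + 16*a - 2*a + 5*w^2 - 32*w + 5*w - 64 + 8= 14*a + 5*w^2 + w*(-2*a - 27) - 56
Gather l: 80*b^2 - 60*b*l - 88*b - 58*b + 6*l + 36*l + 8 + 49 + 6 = 80*b^2 - 146*b + l*(42 - 60*b) + 63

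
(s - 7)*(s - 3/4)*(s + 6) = s^3 - 7*s^2/4 - 165*s/4 + 63/2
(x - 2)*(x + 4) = x^2 + 2*x - 8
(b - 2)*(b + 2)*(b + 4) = b^3 + 4*b^2 - 4*b - 16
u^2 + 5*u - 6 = (u - 1)*(u + 6)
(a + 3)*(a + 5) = a^2 + 8*a + 15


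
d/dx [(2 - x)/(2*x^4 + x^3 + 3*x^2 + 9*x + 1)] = (-2*x^4 - x^3 - 3*x^2 - 9*x + (x - 2)*(8*x^3 + 3*x^2 + 6*x + 9) - 1)/(2*x^4 + x^3 + 3*x^2 + 9*x + 1)^2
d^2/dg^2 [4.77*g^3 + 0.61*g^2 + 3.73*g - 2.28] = 28.62*g + 1.22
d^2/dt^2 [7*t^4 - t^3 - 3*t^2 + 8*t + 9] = 84*t^2 - 6*t - 6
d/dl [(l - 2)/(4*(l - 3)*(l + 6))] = (-l^2/4 + l - 3)/(l^4 + 6*l^3 - 27*l^2 - 108*l + 324)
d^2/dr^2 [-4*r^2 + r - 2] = -8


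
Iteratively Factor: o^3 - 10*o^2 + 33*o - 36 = (o - 4)*(o^2 - 6*o + 9) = (o - 4)*(o - 3)*(o - 3)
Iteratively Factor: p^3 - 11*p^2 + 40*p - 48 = (p - 4)*(p^2 - 7*p + 12) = (p - 4)*(p - 3)*(p - 4)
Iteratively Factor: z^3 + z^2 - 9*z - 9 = (z + 3)*(z^2 - 2*z - 3) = (z - 3)*(z + 3)*(z + 1)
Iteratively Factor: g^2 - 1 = (g + 1)*(g - 1)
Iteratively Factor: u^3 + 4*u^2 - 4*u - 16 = (u + 2)*(u^2 + 2*u - 8) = (u - 2)*(u + 2)*(u + 4)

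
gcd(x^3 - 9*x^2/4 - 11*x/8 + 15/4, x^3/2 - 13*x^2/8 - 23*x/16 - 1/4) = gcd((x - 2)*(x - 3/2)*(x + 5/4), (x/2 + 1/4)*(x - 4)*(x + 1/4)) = 1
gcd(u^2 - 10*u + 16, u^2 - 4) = u - 2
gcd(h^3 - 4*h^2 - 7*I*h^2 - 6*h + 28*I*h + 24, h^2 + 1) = h - I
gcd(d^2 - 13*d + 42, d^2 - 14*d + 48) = d - 6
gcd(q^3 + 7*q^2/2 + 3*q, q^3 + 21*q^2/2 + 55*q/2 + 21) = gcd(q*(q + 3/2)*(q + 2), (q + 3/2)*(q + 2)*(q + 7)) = q^2 + 7*q/2 + 3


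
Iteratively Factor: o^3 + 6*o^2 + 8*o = (o + 2)*(o^2 + 4*o) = (o + 2)*(o + 4)*(o)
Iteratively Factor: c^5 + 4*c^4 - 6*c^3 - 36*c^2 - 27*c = (c + 3)*(c^4 + c^3 - 9*c^2 - 9*c) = (c + 3)^2*(c^3 - 2*c^2 - 3*c) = (c - 3)*(c + 3)^2*(c^2 + c) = (c - 3)*(c + 1)*(c + 3)^2*(c)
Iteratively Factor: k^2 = (k)*(k)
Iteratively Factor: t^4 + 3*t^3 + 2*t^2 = (t)*(t^3 + 3*t^2 + 2*t) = t*(t + 2)*(t^2 + t) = t*(t + 1)*(t + 2)*(t)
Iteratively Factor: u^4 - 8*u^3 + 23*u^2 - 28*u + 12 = (u - 1)*(u^3 - 7*u^2 + 16*u - 12) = (u - 2)*(u - 1)*(u^2 - 5*u + 6) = (u - 2)^2*(u - 1)*(u - 3)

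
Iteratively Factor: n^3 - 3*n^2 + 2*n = (n)*(n^2 - 3*n + 2) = n*(n - 1)*(n - 2)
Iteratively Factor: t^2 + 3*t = (t + 3)*(t)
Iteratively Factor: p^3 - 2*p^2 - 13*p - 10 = (p - 5)*(p^2 + 3*p + 2) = (p - 5)*(p + 2)*(p + 1)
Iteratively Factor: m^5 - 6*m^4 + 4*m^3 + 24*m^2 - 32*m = (m - 2)*(m^4 - 4*m^3 - 4*m^2 + 16*m) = m*(m - 2)*(m^3 - 4*m^2 - 4*m + 16) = m*(m - 2)*(m + 2)*(m^2 - 6*m + 8) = m*(m - 4)*(m - 2)*(m + 2)*(m - 2)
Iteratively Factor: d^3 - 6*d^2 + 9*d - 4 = (d - 4)*(d^2 - 2*d + 1) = (d - 4)*(d - 1)*(d - 1)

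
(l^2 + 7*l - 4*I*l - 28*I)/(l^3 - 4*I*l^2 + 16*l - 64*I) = (l + 7)/(l^2 + 16)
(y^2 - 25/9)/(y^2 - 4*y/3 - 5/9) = (3*y + 5)/(3*y + 1)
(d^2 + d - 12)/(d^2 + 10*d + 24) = (d - 3)/(d + 6)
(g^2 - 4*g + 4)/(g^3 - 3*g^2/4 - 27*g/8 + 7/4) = 8*(g - 2)/(8*g^2 + 10*g - 7)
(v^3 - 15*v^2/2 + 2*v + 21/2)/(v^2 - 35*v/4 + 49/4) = 2*(2*v^2 - v - 3)/(4*v - 7)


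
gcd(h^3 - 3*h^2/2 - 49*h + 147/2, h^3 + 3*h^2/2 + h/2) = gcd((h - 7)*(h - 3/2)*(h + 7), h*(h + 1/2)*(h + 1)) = 1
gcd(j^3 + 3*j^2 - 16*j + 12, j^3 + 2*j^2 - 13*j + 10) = j^2 - 3*j + 2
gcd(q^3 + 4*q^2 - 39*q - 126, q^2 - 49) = q + 7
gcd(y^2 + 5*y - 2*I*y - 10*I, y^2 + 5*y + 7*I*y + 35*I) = y + 5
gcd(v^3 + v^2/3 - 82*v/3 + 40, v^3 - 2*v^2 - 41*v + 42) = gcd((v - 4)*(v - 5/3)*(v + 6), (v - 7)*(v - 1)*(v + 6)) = v + 6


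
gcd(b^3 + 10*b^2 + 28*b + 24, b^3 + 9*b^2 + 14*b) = b + 2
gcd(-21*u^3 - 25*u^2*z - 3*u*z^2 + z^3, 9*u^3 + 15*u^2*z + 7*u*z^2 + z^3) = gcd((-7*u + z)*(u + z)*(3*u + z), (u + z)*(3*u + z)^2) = 3*u^2 + 4*u*z + z^2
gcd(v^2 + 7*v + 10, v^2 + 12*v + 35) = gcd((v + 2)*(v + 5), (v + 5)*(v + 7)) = v + 5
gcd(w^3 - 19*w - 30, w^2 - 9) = w + 3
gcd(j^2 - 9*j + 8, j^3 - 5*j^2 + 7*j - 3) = j - 1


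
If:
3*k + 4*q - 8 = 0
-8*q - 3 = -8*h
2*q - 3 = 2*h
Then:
No Solution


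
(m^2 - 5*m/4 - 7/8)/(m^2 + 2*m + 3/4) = (4*m - 7)/(2*(2*m + 3))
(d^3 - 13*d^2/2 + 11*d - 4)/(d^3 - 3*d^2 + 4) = (d^2 - 9*d/2 + 2)/(d^2 - d - 2)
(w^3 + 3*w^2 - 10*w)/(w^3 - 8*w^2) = (w^2 + 3*w - 10)/(w*(w - 8))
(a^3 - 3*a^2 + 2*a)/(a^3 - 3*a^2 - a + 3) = a*(a - 2)/(a^2 - 2*a - 3)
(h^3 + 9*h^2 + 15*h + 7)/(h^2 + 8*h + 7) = h + 1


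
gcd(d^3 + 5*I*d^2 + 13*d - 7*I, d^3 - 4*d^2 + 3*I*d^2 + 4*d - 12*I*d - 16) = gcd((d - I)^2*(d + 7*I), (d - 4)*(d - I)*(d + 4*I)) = d - I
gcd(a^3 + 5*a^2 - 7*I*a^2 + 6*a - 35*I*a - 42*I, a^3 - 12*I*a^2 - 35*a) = a - 7*I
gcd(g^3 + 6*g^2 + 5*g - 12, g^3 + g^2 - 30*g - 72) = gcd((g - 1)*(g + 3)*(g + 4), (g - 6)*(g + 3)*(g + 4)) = g^2 + 7*g + 12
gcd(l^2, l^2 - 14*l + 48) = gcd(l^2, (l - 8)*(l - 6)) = 1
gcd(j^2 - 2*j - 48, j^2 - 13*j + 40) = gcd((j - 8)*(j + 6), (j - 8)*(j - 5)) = j - 8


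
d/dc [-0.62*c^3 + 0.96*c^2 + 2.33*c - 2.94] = -1.86*c^2 + 1.92*c + 2.33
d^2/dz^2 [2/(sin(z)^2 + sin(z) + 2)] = 2*(-4*sin(z)^4 - 3*sin(z)^3 + 13*sin(z)^2 + 8*sin(z) - 2)/(sin(z)^2 + sin(z) + 2)^3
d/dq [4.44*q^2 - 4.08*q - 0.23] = 8.88*q - 4.08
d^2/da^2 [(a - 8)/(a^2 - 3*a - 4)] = 2*((11 - 3*a)*(-a^2 + 3*a + 4) - (a - 8)*(2*a - 3)^2)/(-a^2 + 3*a + 4)^3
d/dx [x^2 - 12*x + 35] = 2*x - 12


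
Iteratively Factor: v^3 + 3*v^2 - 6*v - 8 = (v - 2)*(v^2 + 5*v + 4) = (v - 2)*(v + 1)*(v + 4)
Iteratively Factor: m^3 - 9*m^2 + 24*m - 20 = (m - 2)*(m^2 - 7*m + 10) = (m - 5)*(m - 2)*(m - 2)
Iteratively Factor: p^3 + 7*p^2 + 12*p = (p + 4)*(p^2 + 3*p) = (p + 3)*(p + 4)*(p)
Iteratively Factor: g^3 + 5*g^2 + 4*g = (g)*(g^2 + 5*g + 4) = g*(g + 1)*(g + 4)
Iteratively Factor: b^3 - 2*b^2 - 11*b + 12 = (b - 1)*(b^2 - b - 12) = (b - 1)*(b + 3)*(b - 4)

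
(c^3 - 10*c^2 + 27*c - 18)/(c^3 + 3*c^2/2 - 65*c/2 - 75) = 2*(c^2 - 4*c + 3)/(2*c^2 + 15*c + 25)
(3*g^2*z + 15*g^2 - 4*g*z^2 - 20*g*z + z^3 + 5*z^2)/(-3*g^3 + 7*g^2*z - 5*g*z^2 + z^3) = (z + 5)/(-g + z)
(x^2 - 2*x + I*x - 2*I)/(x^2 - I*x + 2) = (x - 2)/(x - 2*I)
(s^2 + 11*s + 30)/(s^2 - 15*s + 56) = (s^2 + 11*s + 30)/(s^2 - 15*s + 56)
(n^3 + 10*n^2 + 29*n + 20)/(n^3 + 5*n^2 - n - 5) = (n + 4)/(n - 1)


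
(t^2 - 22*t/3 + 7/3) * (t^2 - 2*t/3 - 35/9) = t^4 - 8*t^3 + 10*t^2/3 + 728*t/27 - 245/27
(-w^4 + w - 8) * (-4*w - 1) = 4*w^5 + w^4 - 4*w^2 + 31*w + 8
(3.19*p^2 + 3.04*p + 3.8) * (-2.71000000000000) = -8.6449*p^2 - 8.2384*p - 10.298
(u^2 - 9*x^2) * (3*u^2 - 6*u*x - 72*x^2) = 3*u^4 - 6*u^3*x - 99*u^2*x^2 + 54*u*x^3 + 648*x^4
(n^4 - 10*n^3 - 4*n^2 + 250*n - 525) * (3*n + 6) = 3*n^5 - 24*n^4 - 72*n^3 + 726*n^2 - 75*n - 3150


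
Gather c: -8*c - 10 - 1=-8*c - 11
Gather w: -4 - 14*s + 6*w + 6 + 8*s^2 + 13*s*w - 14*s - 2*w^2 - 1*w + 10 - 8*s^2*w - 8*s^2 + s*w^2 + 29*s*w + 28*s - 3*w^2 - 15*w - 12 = w^2*(s - 5) + w*(-8*s^2 + 42*s - 10)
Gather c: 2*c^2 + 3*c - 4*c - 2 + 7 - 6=2*c^2 - c - 1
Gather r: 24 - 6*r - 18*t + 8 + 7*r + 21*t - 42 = r + 3*t - 10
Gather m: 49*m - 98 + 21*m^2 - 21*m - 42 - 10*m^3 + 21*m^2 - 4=-10*m^3 + 42*m^2 + 28*m - 144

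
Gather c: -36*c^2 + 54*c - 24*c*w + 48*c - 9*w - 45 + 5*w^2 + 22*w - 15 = -36*c^2 + c*(102 - 24*w) + 5*w^2 + 13*w - 60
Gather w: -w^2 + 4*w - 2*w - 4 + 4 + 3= -w^2 + 2*w + 3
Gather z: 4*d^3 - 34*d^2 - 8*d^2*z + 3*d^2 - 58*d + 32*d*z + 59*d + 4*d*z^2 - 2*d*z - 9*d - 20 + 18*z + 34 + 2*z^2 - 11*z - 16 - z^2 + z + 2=4*d^3 - 31*d^2 - 8*d + z^2*(4*d + 1) + z*(-8*d^2 + 30*d + 8)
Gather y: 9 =9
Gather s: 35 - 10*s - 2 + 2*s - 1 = 32 - 8*s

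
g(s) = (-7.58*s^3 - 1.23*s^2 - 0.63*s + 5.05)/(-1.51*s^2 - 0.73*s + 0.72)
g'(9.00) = 4.99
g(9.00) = 43.90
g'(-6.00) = 4.85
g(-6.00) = -32.52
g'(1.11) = 8.01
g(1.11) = 3.86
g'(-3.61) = 4.37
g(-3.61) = -21.31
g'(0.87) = 14.63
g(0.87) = 1.34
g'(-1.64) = -6.32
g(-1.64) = -16.89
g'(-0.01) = 5.86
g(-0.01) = 6.95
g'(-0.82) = -215.19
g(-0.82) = 29.41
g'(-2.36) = 2.51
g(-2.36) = -16.64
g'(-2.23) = 1.95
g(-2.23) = -16.35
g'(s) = (3.02*s + 0.73)*(-7.58*s^3 - 1.23*s^2 - 0.63*s + 5.05)/(-1.51*s^2 - 0.73*s + 0.72)^2 + (-22.74*s^2 - 2.46*s - 0.63)/(-1.51*s^2 - 0.73*s + 0.72) = (11.4458*s^4 + 11.0668*s^3 - 16.4262*s^2 + 13.4798*s + 3.2329)/(2.2801*s^4 + 2.2046*s^3 - 1.6415*s^2 - 1.0512*s + 0.5184)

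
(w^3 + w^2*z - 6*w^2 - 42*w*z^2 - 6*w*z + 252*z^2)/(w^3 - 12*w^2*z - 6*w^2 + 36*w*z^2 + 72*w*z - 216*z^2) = (-w - 7*z)/(-w + 6*z)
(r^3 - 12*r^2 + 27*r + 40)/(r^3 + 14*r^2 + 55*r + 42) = (r^2 - 13*r + 40)/(r^2 + 13*r + 42)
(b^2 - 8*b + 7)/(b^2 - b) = (b - 7)/b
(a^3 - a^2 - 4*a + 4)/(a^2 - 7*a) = (a^3 - a^2 - 4*a + 4)/(a*(a - 7))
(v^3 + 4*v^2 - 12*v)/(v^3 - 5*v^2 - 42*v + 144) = v*(v - 2)/(v^2 - 11*v + 24)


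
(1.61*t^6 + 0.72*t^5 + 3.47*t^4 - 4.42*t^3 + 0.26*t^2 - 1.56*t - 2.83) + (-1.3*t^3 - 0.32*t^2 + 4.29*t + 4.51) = 1.61*t^6 + 0.72*t^5 + 3.47*t^4 - 5.72*t^3 - 0.06*t^2 + 2.73*t + 1.68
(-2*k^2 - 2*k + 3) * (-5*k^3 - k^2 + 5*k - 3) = 10*k^5 + 12*k^4 - 23*k^3 - 7*k^2 + 21*k - 9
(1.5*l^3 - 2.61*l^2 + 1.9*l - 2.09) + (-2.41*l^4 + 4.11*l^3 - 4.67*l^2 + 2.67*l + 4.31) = -2.41*l^4 + 5.61*l^3 - 7.28*l^2 + 4.57*l + 2.22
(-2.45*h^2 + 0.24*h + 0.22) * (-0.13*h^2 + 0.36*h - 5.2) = 0.3185*h^4 - 0.9132*h^3 + 12.7978*h^2 - 1.1688*h - 1.144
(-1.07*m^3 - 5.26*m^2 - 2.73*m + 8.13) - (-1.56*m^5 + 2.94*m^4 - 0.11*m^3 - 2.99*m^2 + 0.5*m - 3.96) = 1.56*m^5 - 2.94*m^4 - 0.96*m^3 - 2.27*m^2 - 3.23*m + 12.09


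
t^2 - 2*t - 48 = (t - 8)*(t + 6)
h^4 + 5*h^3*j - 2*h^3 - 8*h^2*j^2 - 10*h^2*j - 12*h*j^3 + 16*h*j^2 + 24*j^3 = (h - 2)*(h - 2*j)*(h + j)*(h + 6*j)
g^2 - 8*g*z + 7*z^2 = (g - 7*z)*(g - z)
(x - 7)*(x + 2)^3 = x^4 - x^3 - 30*x^2 - 76*x - 56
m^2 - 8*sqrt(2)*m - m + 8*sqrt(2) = (m - 1)*(m - 8*sqrt(2))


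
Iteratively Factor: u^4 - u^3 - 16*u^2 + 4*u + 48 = (u - 2)*(u^3 + u^2 - 14*u - 24) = (u - 2)*(u + 2)*(u^2 - u - 12) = (u - 4)*(u - 2)*(u + 2)*(u + 3)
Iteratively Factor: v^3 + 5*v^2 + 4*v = (v + 4)*(v^2 + v) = (v + 1)*(v + 4)*(v)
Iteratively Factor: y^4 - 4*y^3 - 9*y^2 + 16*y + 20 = (y - 2)*(y^3 - 2*y^2 - 13*y - 10) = (y - 2)*(y + 2)*(y^2 - 4*y - 5) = (y - 2)*(y + 1)*(y + 2)*(y - 5)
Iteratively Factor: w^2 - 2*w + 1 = (w - 1)*(w - 1)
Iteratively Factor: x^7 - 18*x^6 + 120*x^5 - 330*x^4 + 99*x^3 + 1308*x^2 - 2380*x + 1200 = (x - 3)*(x^6 - 15*x^5 + 75*x^4 - 105*x^3 - 216*x^2 + 660*x - 400) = (x - 3)*(x + 2)*(x^5 - 17*x^4 + 109*x^3 - 323*x^2 + 430*x - 200) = (x - 3)*(x - 2)*(x + 2)*(x^4 - 15*x^3 + 79*x^2 - 165*x + 100) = (x - 5)*(x - 3)*(x - 2)*(x + 2)*(x^3 - 10*x^2 + 29*x - 20) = (x - 5)^2*(x - 3)*(x - 2)*(x + 2)*(x^2 - 5*x + 4) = (x - 5)^2*(x - 3)*(x - 2)*(x - 1)*(x + 2)*(x - 4)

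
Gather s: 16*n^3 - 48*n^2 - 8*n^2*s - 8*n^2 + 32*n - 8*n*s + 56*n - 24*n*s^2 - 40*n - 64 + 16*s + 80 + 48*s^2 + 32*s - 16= 16*n^3 - 56*n^2 + 48*n + s^2*(48 - 24*n) + s*(-8*n^2 - 8*n + 48)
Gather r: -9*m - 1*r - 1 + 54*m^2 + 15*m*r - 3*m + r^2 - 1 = 54*m^2 - 12*m + r^2 + r*(15*m - 1) - 2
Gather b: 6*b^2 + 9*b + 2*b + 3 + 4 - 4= 6*b^2 + 11*b + 3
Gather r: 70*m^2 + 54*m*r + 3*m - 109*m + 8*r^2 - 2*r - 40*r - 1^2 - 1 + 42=70*m^2 - 106*m + 8*r^2 + r*(54*m - 42) + 40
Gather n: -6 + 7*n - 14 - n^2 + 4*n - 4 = -n^2 + 11*n - 24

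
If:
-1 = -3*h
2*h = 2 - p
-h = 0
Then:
No Solution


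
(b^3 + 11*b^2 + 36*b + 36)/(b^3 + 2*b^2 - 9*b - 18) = (b + 6)/(b - 3)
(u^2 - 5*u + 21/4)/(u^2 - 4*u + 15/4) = (2*u - 7)/(2*u - 5)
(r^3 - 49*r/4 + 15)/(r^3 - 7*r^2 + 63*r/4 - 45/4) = (r + 4)/(r - 3)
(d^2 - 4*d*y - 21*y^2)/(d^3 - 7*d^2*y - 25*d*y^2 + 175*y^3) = (-d - 3*y)/(-d^2 + 25*y^2)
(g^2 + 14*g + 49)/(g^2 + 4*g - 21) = (g + 7)/(g - 3)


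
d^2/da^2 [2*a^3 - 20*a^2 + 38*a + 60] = 12*a - 40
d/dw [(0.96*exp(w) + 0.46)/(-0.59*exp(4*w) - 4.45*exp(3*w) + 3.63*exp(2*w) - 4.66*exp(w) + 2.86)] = (1.6992*exp(4*w) + 9.6296*exp(3*w) + 2.6562*exp(2*w) - 3.3396*exp(w) + 4.8892)*exp(w)/(0.3481*exp(8*w) + 5.251*exp(7*w) + 15.5191*exp(6*w) - 26.8082*exp(5*w) + 51.2761*exp(4*w) - 59.2856*exp(3*w) + 42.4792*exp(2*w) - 26.6552*exp(w) + 8.1796)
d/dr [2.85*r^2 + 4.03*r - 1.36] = 5.7*r + 4.03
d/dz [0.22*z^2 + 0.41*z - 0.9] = 0.44*z + 0.41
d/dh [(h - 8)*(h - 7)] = 2*h - 15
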